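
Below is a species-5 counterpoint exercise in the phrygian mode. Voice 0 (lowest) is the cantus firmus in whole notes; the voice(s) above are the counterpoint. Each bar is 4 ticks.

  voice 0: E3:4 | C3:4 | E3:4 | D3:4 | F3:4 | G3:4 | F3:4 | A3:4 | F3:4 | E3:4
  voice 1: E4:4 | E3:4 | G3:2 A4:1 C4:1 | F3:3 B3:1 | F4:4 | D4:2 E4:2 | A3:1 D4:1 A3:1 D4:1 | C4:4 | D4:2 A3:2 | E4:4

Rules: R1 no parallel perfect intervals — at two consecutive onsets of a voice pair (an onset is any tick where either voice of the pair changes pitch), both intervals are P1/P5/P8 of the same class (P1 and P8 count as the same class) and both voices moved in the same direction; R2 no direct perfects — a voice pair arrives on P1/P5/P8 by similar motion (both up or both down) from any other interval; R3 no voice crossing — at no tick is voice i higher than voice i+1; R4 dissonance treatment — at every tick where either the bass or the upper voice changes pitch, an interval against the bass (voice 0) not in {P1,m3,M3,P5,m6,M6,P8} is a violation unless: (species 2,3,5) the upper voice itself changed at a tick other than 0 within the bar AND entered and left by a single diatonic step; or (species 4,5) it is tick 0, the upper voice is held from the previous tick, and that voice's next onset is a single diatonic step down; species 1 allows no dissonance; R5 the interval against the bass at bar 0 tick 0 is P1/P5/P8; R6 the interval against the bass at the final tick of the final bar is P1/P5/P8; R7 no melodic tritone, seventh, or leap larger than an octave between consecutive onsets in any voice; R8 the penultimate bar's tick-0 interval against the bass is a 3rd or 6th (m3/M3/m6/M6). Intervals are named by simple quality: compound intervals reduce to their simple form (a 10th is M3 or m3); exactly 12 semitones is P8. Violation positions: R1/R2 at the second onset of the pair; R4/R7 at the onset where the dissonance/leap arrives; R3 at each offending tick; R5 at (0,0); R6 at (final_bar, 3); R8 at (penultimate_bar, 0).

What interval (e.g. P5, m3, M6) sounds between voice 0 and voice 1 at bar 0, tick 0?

P8

voice 0=E3 voice 1=E4 -> P8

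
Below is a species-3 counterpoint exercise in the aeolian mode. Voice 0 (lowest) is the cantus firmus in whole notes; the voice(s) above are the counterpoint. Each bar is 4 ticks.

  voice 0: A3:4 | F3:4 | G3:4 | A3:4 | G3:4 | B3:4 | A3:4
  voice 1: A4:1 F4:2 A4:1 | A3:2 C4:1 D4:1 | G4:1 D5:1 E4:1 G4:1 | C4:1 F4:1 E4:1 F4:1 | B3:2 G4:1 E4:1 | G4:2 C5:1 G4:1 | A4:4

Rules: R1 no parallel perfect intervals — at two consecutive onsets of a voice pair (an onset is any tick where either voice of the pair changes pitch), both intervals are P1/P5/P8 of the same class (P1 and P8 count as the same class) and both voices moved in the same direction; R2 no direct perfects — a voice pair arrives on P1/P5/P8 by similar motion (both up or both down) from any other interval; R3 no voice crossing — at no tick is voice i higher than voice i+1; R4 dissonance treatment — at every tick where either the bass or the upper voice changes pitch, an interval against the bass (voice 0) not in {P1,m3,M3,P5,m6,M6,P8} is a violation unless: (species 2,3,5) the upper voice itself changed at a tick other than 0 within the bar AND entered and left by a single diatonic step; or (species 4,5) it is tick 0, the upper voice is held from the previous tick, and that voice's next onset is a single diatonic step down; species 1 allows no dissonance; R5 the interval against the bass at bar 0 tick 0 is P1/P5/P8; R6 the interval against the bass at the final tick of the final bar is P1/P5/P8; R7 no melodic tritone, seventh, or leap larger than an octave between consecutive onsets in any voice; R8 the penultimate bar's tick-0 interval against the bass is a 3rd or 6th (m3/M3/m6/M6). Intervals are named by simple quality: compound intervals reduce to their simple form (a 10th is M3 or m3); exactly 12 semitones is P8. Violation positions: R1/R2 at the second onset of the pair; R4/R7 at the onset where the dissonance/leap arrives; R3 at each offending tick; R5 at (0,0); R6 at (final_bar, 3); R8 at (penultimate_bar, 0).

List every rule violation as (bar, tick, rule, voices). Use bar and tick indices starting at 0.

bar 0: v0=A3 v1=A4 downbeat P8
bar 1: v0=F3 v1=A3 downbeat M3
bar 2: v0=G3 v1=G4 downbeat P8
bar 3: v0=A3 v1=C4 downbeat m3
bar 4: v0=G3 v1=B3 downbeat M3
bar 5: v0=B3 v1=G4 downbeat m6
bar 6: v0=A3 v1=A4 downbeat P8
  -> R2 @ bar 2 tick 0 v(0, 1): F3/D4 M6 -> G3/G4 P8 similar
  -> R7 @ bar 2 tick 2 v(1,): D5->E4 leap 10st
  -> R7 @ bar 4 tick 0 v(1,): F4->B3 leap 6st
  -> R4 @ bar 5 tick 2 v(0, 1): B3/C5 m2 untreated

(2, 0, R2, (0, 1))
(2, 2, R7, (1,))
(4, 0, R7, (1,))
(5, 2, R4, (0, 1))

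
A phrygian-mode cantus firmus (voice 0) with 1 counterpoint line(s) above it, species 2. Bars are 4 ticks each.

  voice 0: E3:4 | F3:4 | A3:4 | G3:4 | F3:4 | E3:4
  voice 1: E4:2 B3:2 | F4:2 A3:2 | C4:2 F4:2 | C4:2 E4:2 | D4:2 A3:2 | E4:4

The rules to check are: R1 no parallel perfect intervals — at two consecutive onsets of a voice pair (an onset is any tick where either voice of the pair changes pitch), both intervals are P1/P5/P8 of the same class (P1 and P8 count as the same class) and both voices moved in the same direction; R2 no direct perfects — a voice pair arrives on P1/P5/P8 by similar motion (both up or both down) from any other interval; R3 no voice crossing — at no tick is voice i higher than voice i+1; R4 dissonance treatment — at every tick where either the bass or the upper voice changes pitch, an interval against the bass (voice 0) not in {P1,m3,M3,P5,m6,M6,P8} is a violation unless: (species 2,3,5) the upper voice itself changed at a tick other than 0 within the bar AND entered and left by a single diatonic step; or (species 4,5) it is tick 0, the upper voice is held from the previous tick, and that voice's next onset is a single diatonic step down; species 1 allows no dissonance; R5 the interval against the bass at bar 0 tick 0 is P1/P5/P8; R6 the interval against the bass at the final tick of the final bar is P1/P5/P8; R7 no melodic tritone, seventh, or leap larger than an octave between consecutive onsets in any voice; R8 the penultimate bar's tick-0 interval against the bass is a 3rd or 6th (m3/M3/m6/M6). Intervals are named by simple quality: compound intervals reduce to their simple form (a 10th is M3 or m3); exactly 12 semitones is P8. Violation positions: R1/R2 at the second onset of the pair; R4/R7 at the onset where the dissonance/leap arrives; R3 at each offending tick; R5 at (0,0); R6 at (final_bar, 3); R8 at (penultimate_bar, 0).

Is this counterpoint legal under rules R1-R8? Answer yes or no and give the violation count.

bar 0: v0=E3 v1=E4 (P8)
bar 1: v0=F3 v1=F4 (P8)
bar 2: v0=A3 v1=C4 (m3)
bar 3: v0=G3 v1=C4 (P4)
bar 4: v0=F3 v1=D4 (M6)
bar 5: v0=E3 v1=E4 (P8)
  R2 @ bar1.0: E3/B3 P5 -> F3/F4 P8 similar
  R7 @ bar1.0: B3->F4 leap 6st
  R4 @ bar3.0: G3/C4 P4 untreated

No (3 violations)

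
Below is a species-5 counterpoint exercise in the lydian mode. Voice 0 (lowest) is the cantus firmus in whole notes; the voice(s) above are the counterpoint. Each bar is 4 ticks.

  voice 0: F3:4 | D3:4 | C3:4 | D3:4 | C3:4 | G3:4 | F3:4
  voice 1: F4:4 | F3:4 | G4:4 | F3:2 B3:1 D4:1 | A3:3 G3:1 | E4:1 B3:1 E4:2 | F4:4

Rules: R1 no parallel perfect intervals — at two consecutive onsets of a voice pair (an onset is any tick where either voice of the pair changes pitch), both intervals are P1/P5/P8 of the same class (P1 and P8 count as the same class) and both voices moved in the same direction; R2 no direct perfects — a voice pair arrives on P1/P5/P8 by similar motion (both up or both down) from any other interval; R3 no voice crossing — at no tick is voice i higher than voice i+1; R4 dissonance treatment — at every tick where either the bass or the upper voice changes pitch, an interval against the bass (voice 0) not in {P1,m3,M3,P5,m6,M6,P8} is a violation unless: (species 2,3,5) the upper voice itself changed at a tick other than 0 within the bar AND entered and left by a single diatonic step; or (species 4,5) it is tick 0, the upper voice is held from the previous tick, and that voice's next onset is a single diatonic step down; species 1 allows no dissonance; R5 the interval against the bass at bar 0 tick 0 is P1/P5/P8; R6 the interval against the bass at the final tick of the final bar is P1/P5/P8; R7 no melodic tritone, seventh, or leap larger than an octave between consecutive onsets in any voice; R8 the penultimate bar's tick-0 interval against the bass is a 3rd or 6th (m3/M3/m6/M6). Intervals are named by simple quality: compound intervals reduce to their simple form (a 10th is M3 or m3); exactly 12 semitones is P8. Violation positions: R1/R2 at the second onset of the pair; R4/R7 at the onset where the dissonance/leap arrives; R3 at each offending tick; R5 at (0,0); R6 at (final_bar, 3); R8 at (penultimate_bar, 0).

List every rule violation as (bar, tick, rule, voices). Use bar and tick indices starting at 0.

bar 0: v0=F3 v1=F4 downbeat P8
bar 1: v0=D3 v1=F3 downbeat m3
bar 2: v0=C3 v1=G4 downbeat P5
bar 3: v0=D3 v1=F3 downbeat m3
bar 4: v0=C3 v1=A3 downbeat M6
bar 5: v0=G3 v1=E4 downbeat M6
bar 6: v0=F3 v1=F4 downbeat P8
  -> R7 @ bar 2 tick 0 v(1,): F3->G4 leap 14st
  -> R7 @ bar 3 tick 0 v(1,): G4->F3 leap 14st
  -> R7 @ bar 3 tick 2 v(1,): F3->B3 leap 6st

(2, 0, R7, (1,))
(3, 0, R7, (1,))
(3, 2, R7, (1,))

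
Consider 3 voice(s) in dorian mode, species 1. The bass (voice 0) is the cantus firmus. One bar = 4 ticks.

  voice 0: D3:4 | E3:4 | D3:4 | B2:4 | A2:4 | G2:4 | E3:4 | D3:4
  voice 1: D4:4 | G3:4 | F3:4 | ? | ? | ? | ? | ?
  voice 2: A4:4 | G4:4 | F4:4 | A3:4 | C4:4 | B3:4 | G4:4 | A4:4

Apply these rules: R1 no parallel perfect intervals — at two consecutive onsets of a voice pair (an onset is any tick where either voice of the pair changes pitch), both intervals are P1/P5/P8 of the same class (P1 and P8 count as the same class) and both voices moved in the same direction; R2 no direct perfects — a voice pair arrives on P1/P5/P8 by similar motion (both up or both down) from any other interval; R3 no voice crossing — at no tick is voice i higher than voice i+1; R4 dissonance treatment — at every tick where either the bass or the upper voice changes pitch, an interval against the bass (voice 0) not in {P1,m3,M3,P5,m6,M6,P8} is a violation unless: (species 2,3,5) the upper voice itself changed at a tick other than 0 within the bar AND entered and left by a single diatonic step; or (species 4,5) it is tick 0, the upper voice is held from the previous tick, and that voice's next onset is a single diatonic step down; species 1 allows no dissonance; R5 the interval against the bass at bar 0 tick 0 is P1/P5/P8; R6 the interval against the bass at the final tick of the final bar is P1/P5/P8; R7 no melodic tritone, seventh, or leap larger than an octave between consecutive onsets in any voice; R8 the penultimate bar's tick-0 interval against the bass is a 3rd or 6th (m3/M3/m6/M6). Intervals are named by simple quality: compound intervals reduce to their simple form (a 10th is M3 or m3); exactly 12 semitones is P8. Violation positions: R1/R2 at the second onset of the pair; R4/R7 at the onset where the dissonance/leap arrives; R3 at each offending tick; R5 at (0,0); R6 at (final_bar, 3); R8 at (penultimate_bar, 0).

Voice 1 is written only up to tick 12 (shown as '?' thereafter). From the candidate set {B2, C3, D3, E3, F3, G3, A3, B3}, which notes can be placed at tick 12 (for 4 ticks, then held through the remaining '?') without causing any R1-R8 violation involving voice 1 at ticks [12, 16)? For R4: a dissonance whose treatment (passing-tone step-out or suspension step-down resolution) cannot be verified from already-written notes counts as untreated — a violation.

{G3}

B2: violates R2,R7
C3: violates R4
D3: violates R2
E3: violates R4
F3: violates R4
G3: legal
A3: violates R4
B3: violates R3,R7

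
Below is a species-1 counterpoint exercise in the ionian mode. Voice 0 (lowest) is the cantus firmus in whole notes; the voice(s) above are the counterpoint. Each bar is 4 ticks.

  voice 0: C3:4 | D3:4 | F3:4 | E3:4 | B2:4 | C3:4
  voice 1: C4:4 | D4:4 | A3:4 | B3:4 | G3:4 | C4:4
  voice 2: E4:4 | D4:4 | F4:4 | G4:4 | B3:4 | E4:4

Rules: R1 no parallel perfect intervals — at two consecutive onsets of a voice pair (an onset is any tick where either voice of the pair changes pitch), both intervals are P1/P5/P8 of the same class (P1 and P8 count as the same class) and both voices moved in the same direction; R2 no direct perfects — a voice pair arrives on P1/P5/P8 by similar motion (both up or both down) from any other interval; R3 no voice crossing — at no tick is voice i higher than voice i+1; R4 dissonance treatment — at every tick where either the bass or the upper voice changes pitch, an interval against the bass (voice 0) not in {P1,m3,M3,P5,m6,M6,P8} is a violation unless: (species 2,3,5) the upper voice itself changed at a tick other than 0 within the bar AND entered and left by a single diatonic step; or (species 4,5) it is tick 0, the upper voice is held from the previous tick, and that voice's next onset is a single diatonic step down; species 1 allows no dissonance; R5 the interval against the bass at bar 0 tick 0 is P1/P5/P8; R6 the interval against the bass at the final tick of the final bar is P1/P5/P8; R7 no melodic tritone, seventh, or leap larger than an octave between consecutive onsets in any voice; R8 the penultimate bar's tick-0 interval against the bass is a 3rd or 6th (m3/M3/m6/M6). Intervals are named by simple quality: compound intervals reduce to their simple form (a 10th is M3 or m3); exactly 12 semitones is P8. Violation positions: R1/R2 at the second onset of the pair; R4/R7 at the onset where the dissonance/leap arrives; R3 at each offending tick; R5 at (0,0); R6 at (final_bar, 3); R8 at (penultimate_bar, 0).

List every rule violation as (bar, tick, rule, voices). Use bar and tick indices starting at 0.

(0, 0, R5, (0, 2))
(1, 0, R1, (0, 1))
(2, 0, R1, (0, 2))
(4, 0, R2, (0, 2))
(4, 0, R8, (0, 2))
(5, 0, R2, (0, 1))
(5, 3, R6, (0, 2))

bar 0: v0=C3 v1=C4 v2=E4 downbeat M3
bar 1: v0=D3 v1=D4 v2=D4 downbeat P8
bar 2: v0=F3 v1=A3 v2=F4 downbeat P8
bar 3: v0=E3 v1=B3 v2=G4 downbeat m3
bar 4: v0=B2 v1=G3 v2=B3 downbeat P8
bar 5: v0=C3 v1=C4 v2=E4 downbeat M3
  -> R5 @ bar 0 tick 0 v(0, 2): opens on M3
  -> R1 @ bar 1 tick 0 v(0, 1): C3/C4 P8 -> D3/D4 P8 similar
  -> R1 @ bar 2 tick 0 v(0, 2): D3/D4 P8 -> F3/F4 P8 similar
  -> R2 @ bar 4 tick 0 v(0, 2): E3/G4 m3 -> B2/B3 P8 similar
  -> R8 @ bar 4 tick 0 v(0, 2): penult P8 not 3rd/6th
  -> R2 @ bar 5 tick 0 v(0, 1): B2/G3 m6 -> C3/C4 P8 similar
  -> R6 @ bar 5 tick 3 v(0, 2): closes on M3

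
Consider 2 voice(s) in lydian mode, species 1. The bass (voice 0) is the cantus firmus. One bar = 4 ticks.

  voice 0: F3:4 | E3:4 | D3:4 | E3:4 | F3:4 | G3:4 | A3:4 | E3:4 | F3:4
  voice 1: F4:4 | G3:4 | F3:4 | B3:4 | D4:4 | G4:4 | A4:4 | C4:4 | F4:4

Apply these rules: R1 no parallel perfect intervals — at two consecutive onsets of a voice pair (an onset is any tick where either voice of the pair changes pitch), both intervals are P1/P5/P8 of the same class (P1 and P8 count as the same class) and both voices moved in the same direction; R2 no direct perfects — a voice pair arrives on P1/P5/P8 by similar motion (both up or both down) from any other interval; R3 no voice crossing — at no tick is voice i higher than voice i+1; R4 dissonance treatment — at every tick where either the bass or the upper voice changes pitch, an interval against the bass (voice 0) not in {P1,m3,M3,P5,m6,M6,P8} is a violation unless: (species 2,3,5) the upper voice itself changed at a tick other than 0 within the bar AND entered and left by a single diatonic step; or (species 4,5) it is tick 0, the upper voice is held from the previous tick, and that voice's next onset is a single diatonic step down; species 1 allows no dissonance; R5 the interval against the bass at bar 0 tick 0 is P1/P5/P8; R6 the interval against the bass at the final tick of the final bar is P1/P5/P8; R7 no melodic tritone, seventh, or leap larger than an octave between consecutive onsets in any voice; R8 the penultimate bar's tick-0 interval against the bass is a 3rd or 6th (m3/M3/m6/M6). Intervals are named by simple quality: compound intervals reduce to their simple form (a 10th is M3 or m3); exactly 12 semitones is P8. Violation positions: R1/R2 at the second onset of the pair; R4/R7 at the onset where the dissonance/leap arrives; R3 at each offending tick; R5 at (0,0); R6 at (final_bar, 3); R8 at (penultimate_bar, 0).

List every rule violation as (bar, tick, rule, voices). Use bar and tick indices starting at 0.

bar 0: v0=F3 v1=F4 downbeat P8
bar 1: v0=E3 v1=G3 downbeat m3
bar 2: v0=D3 v1=F3 downbeat m3
bar 3: v0=E3 v1=B3 downbeat P5
bar 4: v0=F3 v1=D4 downbeat M6
bar 5: v0=G3 v1=G4 downbeat P8
bar 6: v0=A3 v1=A4 downbeat P8
bar 7: v0=E3 v1=C4 downbeat m6
bar 8: v0=F3 v1=F4 downbeat P8
  -> R7 @ bar 1 tick 0 v(1,): F4->G3 leap 10st
  -> R2 @ bar 3 tick 0 v(0, 1): D3/F3 m3 -> E3/B3 P5 similar
  -> R7 @ bar 3 tick 0 v(1,): F3->B3 leap 6st
  -> R2 @ bar 5 tick 0 v(0, 1): F3/D4 M6 -> G3/G4 P8 similar
  -> R1 @ bar 6 tick 0 v(0, 1): G3/G4 P8 -> A3/A4 P8 similar
  -> R2 @ bar 8 tick 0 v(0, 1): E3/C4 m6 -> F3/F4 P8 similar

(1, 0, R7, (1,))
(3, 0, R2, (0, 1))
(3, 0, R7, (1,))
(5, 0, R2, (0, 1))
(6, 0, R1, (0, 1))
(8, 0, R2, (0, 1))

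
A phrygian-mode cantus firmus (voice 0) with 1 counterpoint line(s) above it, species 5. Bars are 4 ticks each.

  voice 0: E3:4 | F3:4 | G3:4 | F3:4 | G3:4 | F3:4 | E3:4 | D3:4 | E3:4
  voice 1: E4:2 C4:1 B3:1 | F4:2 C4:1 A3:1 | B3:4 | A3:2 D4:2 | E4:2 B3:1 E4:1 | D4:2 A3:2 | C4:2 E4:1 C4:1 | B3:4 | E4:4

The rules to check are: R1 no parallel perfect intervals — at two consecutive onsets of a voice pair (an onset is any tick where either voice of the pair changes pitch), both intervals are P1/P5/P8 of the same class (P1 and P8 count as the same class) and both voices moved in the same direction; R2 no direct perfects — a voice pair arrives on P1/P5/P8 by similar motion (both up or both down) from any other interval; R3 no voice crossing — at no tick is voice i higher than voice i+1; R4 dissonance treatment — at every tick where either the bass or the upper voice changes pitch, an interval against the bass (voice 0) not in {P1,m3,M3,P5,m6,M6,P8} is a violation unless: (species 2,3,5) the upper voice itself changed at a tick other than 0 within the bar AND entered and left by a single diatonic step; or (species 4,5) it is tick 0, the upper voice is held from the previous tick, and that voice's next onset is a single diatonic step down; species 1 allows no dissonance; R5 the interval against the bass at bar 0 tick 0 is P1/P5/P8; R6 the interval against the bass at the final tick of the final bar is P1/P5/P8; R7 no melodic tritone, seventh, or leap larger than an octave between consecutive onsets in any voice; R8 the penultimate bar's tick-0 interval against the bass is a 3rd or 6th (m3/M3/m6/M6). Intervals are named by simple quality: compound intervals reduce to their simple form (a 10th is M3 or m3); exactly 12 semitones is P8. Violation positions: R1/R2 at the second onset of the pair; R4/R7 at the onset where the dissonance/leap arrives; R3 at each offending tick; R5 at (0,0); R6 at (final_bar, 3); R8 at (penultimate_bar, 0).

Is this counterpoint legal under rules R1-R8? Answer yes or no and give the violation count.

bar 0: v0=E3 v1=E4 (P8)
bar 1: v0=F3 v1=F4 (P8)
bar 2: v0=G3 v1=B3 (M3)
bar 3: v0=F3 v1=A3 (M3)
bar 4: v0=G3 v1=E4 (M6)
bar 5: v0=F3 v1=D4 (M6)
bar 6: v0=E3 v1=C4 (m6)
bar 7: v0=D3 v1=B3 (M6)
bar 8: v0=E3 v1=E4 (P8)
  R2 @ bar1.0: E3/B3 P5 -> F3/F4 P8 similar
  R7 @ bar1.0: B3->F4 leap 6st
  R2 @ bar8.0: D3/B3 M6 -> E3/E4 P8 similar

No (3 violations)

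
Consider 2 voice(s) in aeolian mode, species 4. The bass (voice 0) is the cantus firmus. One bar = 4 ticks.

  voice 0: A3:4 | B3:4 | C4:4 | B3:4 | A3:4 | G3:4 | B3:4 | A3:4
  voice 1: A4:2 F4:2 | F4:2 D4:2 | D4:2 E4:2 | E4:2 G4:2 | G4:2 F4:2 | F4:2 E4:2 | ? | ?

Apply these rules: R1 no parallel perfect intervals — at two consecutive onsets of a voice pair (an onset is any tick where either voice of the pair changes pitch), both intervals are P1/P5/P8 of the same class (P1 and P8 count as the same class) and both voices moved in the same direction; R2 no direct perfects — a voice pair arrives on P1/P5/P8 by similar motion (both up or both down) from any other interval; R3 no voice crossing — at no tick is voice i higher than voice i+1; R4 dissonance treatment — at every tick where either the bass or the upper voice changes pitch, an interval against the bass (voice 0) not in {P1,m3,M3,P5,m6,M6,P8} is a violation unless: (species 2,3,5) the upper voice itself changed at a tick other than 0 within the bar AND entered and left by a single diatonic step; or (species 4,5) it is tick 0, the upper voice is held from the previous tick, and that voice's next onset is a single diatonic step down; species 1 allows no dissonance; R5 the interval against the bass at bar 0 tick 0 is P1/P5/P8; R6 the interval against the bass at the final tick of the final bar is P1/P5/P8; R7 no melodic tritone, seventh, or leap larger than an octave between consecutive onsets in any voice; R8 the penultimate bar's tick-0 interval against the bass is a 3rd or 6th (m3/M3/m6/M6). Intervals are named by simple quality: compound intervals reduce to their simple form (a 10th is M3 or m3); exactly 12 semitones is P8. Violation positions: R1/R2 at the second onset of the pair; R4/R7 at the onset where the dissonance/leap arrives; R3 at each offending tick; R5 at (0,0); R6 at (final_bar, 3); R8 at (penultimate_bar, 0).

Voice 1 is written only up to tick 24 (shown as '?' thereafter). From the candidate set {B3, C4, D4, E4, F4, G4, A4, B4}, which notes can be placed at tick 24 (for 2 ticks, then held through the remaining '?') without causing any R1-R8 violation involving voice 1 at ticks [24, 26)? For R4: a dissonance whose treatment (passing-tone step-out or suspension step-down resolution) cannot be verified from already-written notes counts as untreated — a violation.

{D4, G4}

B3: violates R8
C4: violates R4,R8
D4: legal
E4: violates R4,R8
F4: violates R4,R8
G4: legal
A4: violates R4,R8
B4: violates R2,R8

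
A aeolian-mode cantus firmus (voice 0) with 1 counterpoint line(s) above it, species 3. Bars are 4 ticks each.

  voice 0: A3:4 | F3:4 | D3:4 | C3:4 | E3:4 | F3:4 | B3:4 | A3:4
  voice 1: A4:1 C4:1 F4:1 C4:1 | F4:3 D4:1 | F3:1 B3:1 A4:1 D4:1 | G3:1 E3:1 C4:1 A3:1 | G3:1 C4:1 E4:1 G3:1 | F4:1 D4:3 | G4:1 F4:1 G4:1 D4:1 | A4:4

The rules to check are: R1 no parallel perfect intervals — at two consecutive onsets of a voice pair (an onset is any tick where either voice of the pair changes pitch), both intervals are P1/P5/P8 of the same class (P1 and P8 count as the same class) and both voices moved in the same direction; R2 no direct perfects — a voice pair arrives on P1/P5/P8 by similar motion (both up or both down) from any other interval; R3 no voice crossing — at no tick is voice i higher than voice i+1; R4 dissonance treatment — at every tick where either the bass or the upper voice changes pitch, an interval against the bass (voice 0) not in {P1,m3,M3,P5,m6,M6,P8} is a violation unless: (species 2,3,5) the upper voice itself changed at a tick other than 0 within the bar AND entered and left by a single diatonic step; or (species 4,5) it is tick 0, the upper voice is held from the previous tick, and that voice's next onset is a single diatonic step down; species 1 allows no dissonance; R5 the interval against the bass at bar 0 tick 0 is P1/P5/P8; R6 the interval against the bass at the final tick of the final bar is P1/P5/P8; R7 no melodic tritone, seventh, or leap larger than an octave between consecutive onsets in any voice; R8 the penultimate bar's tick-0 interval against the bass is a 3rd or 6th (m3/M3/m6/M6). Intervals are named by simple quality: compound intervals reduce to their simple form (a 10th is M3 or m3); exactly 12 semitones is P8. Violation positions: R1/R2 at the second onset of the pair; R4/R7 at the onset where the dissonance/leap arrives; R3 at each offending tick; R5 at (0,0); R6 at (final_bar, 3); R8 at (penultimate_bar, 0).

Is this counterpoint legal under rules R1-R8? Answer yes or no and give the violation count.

bar 0: v0=A3 v1=A4 (P8)
bar 1: v0=F3 v1=F4 (P8)
bar 2: v0=D3 v1=F3 (m3)
bar 3: v0=C3 v1=G3 (P5)
bar 4: v0=E3 v1=G3 (m3)
bar 5: v0=F3 v1=F4 (P8)
bar 6: v0=B3 v1=G4 (m6)
bar 7: v0=A3 v1=A4 (P8)
  R7 @ bar2.1: F3->B3 leap 6st
  R7 @ bar2.2: B3->A4 leap 10st
  R2 @ bar3.0: D3/D4 P8 -> C3/G3 P5 similar
  R2 @ bar5.0: E3/G3 m3 -> F3/F4 P8 similar
  R7 @ bar5.0: G3->F4 leap 10st
  R7 @ bar6.0: F3->B3 leap 6st

No (6 violations)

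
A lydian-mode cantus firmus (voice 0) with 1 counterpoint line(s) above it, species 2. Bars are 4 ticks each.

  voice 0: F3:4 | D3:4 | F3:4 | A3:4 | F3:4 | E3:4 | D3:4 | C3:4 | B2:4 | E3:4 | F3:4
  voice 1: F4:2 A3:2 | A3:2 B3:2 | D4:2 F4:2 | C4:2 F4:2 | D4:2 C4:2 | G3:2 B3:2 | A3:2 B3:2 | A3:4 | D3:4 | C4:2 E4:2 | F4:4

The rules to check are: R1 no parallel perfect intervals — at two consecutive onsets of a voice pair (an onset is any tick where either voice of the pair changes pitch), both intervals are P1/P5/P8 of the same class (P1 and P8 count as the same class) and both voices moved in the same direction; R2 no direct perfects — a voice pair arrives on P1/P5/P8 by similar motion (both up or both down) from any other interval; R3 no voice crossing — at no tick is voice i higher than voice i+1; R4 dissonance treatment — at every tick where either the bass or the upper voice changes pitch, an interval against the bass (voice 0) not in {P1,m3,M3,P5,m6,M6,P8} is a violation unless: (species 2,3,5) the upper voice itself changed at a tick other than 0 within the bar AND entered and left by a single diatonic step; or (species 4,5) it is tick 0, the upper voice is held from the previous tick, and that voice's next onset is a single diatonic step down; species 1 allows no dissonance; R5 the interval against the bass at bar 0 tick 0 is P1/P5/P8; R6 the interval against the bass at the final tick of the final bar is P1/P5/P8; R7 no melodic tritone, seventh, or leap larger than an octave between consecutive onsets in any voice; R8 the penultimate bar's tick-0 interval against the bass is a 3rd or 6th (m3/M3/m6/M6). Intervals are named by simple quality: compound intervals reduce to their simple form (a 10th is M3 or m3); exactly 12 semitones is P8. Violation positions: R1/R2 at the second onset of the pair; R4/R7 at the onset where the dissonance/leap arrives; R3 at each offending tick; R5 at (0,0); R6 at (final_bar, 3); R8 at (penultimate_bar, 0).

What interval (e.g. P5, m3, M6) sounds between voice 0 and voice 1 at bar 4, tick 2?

P5

voice 0=F3 voice 1=C4 -> P5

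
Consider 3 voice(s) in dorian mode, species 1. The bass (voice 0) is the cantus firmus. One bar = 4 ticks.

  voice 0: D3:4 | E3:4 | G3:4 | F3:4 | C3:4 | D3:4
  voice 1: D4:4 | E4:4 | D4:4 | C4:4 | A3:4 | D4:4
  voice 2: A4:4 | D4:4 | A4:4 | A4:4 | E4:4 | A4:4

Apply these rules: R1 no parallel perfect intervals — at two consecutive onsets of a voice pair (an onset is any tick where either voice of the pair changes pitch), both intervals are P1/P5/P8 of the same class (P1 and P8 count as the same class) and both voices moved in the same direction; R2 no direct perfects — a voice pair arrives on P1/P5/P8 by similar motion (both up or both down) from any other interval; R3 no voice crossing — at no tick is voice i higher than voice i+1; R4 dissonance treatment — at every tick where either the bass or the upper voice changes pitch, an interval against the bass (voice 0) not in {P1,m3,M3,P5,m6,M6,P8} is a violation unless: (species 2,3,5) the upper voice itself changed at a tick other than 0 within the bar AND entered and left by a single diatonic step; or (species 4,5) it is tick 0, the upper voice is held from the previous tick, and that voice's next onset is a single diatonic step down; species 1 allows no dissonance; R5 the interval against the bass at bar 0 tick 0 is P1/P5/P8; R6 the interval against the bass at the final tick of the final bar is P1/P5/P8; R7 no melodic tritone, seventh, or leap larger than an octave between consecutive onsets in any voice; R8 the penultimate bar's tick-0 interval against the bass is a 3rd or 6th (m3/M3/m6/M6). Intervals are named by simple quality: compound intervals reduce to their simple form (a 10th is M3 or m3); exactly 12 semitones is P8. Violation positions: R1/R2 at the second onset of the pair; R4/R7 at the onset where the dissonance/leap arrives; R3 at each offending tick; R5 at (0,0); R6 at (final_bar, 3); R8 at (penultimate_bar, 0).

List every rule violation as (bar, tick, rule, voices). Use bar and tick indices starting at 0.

(1, 0, R1, (0, 1))
(1, 0, R3, (1, 2))
(1, 0, R4, (0, 2))
(1, 1, R3, (1, 2))
(1, 2, R3, (1, 2))
(1, 3, R3, (1, 2))
(2, 0, R4, (0, 2))
(3, 0, R1, (0, 1))
(4, 0, R2, (1, 2))
(5, 0, R1, (1, 2))
(5, 0, R2, (0, 1))
(5, 0, R2, (0, 2))

bar 0: v0=D3 v1=D4 v2=A4 downbeat P5
bar 1: v0=E3 v1=E4 v2=D4 downbeat m7
bar 2: v0=G3 v1=D4 v2=A4 downbeat M2
bar 3: v0=F3 v1=C4 v2=A4 downbeat M3
bar 4: v0=C3 v1=A3 v2=E4 downbeat M3
bar 5: v0=D3 v1=D4 v2=A4 downbeat P5
  -> R1 @ bar 1 tick 0 v(0, 1): D3/D4 P8 -> E3/E4 P8 similar
  -> R3 @ bar 1 tick 0 v(1, 2): E4 above D4
  -> R4 @ bar 1 tick 0 v(0, 2): E3/D4 m7 untreated
  -> R3 @ bar 1 tick 1 v(1, 2): E4 above D4
  -> R3 @ bar 1 tick 2 v(1, 2): E4 above D4
  -> R3 @ bar 1 tick 3 v(1, 2): E4 above D4
  -> R4 @ bar 2 tick 0 v(0, 2): G3/A4 M2 untreated
  -> R1 @ bar 3 tick 0 v(0, 1): G3/D4 P5 -> F3/C4 P5 similar
  -> R2 @ bar 4 tick 0 v(1, 2): C4/A4 M6 -> A3/E4 P5 similar
  -> R1 @ bar 5 tick 0 v(1, 2): A3/E4 P5 -> D4/A4 P5 similar
  -> R2 @ bar 5 tick 0 v(0, 1): C3/A3 M6 -> D3/D4 P8 similar
  -> R2 @ bar 5 tick 0 v(0, 2): C3/E4 M3 -> D3/A4 P5 similar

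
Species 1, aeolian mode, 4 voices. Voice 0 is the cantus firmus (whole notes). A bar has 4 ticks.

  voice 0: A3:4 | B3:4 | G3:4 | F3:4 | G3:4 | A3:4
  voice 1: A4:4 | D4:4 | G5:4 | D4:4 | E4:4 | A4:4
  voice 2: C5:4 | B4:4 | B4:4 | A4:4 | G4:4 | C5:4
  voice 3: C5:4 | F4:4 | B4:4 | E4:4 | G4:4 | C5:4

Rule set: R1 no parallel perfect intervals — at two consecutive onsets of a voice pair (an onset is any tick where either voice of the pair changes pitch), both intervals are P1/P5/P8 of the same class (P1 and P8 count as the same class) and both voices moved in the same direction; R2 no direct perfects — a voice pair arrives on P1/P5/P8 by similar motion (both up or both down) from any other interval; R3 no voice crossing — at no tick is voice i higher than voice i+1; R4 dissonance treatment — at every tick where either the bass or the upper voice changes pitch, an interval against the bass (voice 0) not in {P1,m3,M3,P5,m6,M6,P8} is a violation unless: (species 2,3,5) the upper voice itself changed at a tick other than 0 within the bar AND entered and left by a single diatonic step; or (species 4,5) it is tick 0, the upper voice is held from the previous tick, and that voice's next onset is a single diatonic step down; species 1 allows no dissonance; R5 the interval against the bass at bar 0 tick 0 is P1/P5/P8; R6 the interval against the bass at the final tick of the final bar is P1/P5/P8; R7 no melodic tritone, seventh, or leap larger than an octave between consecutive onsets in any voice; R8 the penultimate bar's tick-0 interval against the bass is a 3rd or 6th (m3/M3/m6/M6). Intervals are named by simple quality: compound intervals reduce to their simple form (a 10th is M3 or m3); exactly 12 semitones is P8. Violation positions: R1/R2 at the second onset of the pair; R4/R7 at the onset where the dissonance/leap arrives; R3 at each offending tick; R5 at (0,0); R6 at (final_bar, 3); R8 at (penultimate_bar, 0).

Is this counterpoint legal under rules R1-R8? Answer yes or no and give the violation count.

No (27 violations)

bar 0: v0=A3 v1=A4 v2=C5 v3=C5 (m3)
bar 1: v0=B3 v1=D4 v2=B4 v3=F4 (TT)
bar 2: v0=G3 v1=G5 v2=B4 v3=B4 (M3)
bar 3: v0=F3 v1=D4 v2=A4 v3=E4 (M7)
bar 4: v0=G3 v1=E4 v2=G4 v3=G4 (P8)
bar 5: v0=A3 v1=A4 v2=C5 v3=C5 (m3)
  R5 @ bar0.0: opens on m3
  R5 @ bar0.0: opens on m3
  R3 @ bar1.0: B4 above F4
  R4 @ bar1.0: B3/F4 TT untreated
  R3 @ bar1.1: B4 above F4
  R3 @ bar1.2: B4 above F4
  R3 @ bar1.3: B4 above F4
  R3 @ bar2.0: G5 above B4
  R7 @ bar2.0: D4->G5 leap 17st
  R7 @ bar2.0: F4->B4 leap 6st
  R3 @ bar2.1: G5 above B4
  R3 @ bar2.2: G5 above B4
  R3 @ bar2.3: G5 above B4
  R2 @ bar3.0: G5/B4 m6 -> D4/A4 P5 similar
  R3 @ bar3.0: A4 above E4
  R4 @ bar3.0: F3/E4 M7 untreated
  R7 @ bar3.0: G5->D4 leap 17st
  R3 @ bar3.1: A4 above E4
  R3 @ bar3.2: A4 above E4
  R3 @ bar3.3: A4 above E4
  R2 @ bar4.0: F3/E4 M7 -> G3/G4 P8 similar
  R8 @ bar4.0: penult P8 not 3rd/6th
  R8 @ bar4.0: penult P8 not 3rd/6th
  R1 @ bar5.0: G4/G4 P1 -> C5/C5 P1 similar
  R2 @ bar5.0: G3/E4 M6 -> A3/A4 P8 similar
  R6 @ bar5.3: closes on m3
  R6 @ bar5.3: closes on m3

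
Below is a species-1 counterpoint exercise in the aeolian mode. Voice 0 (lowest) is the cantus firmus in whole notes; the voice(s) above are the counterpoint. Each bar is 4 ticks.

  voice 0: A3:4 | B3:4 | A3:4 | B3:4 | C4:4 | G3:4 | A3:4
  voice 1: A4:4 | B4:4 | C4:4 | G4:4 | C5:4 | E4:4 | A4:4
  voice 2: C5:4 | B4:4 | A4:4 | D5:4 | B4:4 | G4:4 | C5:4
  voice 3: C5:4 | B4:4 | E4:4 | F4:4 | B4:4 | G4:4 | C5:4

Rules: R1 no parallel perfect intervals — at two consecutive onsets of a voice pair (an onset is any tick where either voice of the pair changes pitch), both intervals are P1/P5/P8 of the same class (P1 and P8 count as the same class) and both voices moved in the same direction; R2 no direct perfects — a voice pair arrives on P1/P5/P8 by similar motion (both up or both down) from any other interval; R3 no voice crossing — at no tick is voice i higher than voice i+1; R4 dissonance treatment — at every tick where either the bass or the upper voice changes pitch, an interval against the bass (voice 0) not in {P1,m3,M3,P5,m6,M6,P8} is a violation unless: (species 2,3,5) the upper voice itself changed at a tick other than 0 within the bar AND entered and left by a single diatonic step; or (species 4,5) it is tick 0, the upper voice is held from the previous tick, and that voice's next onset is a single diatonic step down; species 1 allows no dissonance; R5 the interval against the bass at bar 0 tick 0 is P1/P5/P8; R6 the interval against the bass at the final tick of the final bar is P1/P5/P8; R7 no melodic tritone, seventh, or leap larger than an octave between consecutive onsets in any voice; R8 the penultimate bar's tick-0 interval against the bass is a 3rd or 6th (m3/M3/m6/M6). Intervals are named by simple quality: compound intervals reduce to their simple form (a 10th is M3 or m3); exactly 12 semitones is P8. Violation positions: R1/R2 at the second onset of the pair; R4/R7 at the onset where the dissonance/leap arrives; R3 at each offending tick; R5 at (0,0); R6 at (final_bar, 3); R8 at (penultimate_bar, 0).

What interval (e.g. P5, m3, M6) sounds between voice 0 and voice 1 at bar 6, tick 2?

P8

voice 0=A3 voice 1=A4 -> P8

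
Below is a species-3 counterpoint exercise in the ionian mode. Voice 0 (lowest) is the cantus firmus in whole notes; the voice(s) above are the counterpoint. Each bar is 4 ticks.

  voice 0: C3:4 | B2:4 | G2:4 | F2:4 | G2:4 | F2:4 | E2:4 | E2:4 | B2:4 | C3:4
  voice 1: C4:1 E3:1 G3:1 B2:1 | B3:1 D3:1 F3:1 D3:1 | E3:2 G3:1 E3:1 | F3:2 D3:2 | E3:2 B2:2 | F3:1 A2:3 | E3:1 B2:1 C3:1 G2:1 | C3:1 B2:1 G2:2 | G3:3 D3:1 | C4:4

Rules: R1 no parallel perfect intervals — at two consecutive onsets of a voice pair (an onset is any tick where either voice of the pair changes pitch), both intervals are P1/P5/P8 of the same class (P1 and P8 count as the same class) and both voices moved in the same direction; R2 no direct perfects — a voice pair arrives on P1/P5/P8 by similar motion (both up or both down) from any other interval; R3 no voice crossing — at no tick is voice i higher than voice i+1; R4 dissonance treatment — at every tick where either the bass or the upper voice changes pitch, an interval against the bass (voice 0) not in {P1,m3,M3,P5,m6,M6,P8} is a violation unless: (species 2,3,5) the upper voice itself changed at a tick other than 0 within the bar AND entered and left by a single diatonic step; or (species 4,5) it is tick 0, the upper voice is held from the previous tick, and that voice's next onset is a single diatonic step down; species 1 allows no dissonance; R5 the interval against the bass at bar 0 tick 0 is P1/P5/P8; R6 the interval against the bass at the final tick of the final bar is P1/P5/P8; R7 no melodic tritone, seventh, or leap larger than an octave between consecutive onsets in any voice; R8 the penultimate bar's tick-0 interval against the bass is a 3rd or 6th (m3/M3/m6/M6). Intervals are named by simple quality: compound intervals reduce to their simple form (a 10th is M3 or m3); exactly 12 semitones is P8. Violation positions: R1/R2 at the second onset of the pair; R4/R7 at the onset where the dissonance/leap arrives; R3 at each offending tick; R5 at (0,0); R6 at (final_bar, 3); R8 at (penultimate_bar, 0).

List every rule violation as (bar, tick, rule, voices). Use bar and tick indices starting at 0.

bar 0: v0=C3 v1=C4 downbeat P8
bar 1: v0=B2 v1=B3 downbeat P8
bar 2: v0=G2 v1=E3 downbeat M6
bar 3: v0=F2 v1=F3 downbeat P8
bar 4: v0=G2 v1=E3 downbeat M6
bar 5: v0=F2 v1=F3 downbeat P8
bar 6: v0=E2 v1=E3 downbeat P8
bar 7: v0=E2 v1=C3 downbeat m6
bar 8: v0=B2 v1=G3 downbeat m6
bar 9: v0=C3 v1=C4 downbeat P8
  -> R3 @ bar 0 tick 3 v(0, 1): C3 above B2
  -> R4 @ bar 0 tick 3 v(0, 1): C3/B2 m2 untreated
  -> R4 @ bar 1 tick 2 v(0, 1): B2/F3 TT untreated
  -> R7 @ bar 5 tick 0 v(1,): B2->F3 leap 6st
  -> R2 @ bar 9 tick 0 v(0, 1): B2/D3 m3 -> C3/C4 P8 similar
  -> R7 @ bar 9 tick 0 v(1,): D3->C4 leap 10st

(0, 3, R3, (0, 1))
(0, 3, R4, (0, 1))
(1, 2, R4, (0, 1))
(5, 0, R7, (1,))
(9, 0, R2, (0, 1))
(9, 0, R7, (1,))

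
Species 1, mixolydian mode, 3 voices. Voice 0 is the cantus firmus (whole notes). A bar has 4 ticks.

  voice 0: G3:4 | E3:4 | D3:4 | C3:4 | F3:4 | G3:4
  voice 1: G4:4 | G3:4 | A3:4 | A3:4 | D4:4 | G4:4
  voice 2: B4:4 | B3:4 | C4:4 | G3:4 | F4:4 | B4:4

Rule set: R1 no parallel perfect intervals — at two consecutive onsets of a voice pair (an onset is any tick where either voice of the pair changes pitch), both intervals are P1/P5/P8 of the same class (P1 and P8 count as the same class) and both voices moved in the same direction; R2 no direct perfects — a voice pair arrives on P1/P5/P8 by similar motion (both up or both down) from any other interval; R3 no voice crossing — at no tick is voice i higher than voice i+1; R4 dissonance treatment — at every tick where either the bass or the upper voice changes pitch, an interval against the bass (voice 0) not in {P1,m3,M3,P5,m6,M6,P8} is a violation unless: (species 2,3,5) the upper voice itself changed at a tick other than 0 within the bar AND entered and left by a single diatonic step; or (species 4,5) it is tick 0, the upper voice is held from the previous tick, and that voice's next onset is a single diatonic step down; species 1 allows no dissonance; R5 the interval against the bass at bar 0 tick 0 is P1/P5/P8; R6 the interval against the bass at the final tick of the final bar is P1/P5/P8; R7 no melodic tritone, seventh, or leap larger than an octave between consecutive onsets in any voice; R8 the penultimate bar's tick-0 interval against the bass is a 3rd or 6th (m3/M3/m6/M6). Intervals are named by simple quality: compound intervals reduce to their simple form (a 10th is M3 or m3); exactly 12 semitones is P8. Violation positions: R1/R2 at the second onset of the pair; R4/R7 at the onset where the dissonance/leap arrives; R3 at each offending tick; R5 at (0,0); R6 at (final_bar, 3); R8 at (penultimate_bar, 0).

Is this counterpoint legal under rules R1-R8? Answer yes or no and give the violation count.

No (14 violations)

bar 0: v0=G3 v1=G4 v2=B4 (M3)
bar 1: v0=E3 v1=G3 v2=B3 (P5)
bar 2: v0=D3 v1=A3 v2=C4 (m7)
bar 3: v0=C3 v1=A3 v2=G3 (P5)
bar 4: v0=F3 v1=D4 v2=F4 (P8)
bar 5: v0=G3 v1=G4 v2=B4 (M3)
  R5 @ bar0.0: opens on M3
  R2 @ bar1.0: G3/B4 M3 -> E3/B3 P5 similar
  R4 @ bar2.0: D3/C4 m7 untreated
  R2 @ bar3.0: D3/C4 m7 -> C3/G3 P5 similar
  R3 @ bar3.0: A3 above G3
  R3 @ bar3.1: A3 above G3
  R3 @ bar3.2: A3 above G3
  R3 @ bar3.3: A3 above G3
  R2 @ bar4.0: C3/G3 P5 -> F3/F4 P8 similar
  R7 @ bar4.0: G3->F4 leap 10st
  R8 @ bar4.0: penult P8 not 3rd/6th
  R2 @ bar5.0: F3/D4 M6 -> G3/G4 P8 similar
  R7 @ bar5.0: F4->B4 leap 6st
  R6 @ bar5.3: closes on M3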